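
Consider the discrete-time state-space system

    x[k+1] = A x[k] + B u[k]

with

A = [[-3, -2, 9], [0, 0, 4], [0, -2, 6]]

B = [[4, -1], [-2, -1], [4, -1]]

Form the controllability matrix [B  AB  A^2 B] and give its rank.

AB = [[28, -4], [16, -4], [28, -4]]
A^2B = [[136, -16], [112, -16], [136, -16]]
Controllability matrix C = [B  AB  A^2B] = [[4, -1, 28, -4, 136, -16], [-2, -1, 16, -4, 112, -16], [4, -1, 28, -4, 136, -16]]
The rows r1, r2, r3 of C are linearly dependent: -r1 + r3 = 0 (check each entry), so rank(C) ≤ 2.
The 2×2 minor from rows 1, 2, columns 1, 2 is 4·(-1) - (-1)·(-2) = -4 - 2 = -6 ≠ 0, so rank(C) = 2.
rank(C) = 2 < n = 3, so the pair (A, B) is not completely controllable.

2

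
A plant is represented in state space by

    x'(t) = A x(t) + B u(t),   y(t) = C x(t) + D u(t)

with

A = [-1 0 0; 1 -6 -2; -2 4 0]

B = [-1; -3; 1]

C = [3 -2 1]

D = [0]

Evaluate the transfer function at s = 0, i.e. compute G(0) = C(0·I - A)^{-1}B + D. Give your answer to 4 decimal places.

-1.2500

G(0) = C(-A)^{-1}B + D = -C A^{-1} B + D.
det A = -8, so A^{-1} = (1/-8)·adj(A) = [[-1, 0, 0], [-1/2, 0, 1/4], [1, -1/2, -3/4]]
A^{-1} B = [1, 3/4, -1/4]^T
C A^{-1} B = 5/4
G(0) = D - C A^{-1} B = 0 - (5/4) = -5/4 ≈ -1.2500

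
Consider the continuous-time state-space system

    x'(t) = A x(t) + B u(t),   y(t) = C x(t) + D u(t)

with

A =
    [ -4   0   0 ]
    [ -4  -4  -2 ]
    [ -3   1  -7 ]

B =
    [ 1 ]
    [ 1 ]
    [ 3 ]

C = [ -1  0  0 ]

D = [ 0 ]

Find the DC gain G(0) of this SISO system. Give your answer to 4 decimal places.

G(0) = C(-A)^{-1}B + D = -C A^{-1} B + D.
det A = -120, so A^{-1} = (1/-120)·adj(A) = [[-1/4, 0, 0], [11/60, -7/30, 1/15], [2/15, -1/30, -2/15]]
A^{-1} B = [-1/4, 3/20, -3/10]^T
C A^{-1} B = 1/4
G(0) = D - C A^{-1} B = 0 - (1/4) = -1/4 ≈ -0.2500

-0.2500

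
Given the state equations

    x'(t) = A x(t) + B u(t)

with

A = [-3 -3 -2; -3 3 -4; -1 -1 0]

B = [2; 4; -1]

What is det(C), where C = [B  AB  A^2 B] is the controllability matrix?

2940

AB = [[-16], [10], [-6]]
A^2B = [[30], [102], [6]]
Controllability matrix C = [B  AB  A^2B] = [[2, -16, 30], [4, 10, 102], [-1, -6, 6]]
Expanding along the first row, det(C) = 2·(10·6 - 102·(-6)) - (-16)·(4·6 - 102·(-1)) + 30·(4·(-6) - 10·(-1)) = 2·672 - (-16)·126 + 30·(-14) = 2940
Since det(C) ≠ 0, rank(C) = 3 and the system is completely controllable.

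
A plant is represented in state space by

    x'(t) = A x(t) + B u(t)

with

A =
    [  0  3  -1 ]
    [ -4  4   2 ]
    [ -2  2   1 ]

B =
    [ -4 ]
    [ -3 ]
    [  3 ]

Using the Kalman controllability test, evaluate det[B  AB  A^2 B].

AB = [[-12], [10], [5]]
A^2B = [[25], [98], [49]]
Controllability matrix C = [B  AB  A^2B] = [[-4, -12, 25], [-3, 10, 98], [3, 5, 49]]
Expanding along the first row, det(C) = (-4)·(10·49 - 98·5) - (-12)·((-3)·49 - 98·3) + 25·((-3)·5 - 10·3) = (-4)·0 - (-12)·(-441) + 25·(-45) = -6417
Since det(C) ≠ 0, rank(C) = 3 and the system is completely controllable.

-6417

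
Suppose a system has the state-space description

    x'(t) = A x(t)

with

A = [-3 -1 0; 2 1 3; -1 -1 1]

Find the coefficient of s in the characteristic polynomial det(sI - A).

0

Expand det(sI - A) for the 3×3 matrix.
p(s) = s^3 + s^2 + 7.
(Check: constant term = det(-A) = (-1)^3 det A = 7; coefficient of s^2 = -tr A = 1.)
The coefficient of s is 0.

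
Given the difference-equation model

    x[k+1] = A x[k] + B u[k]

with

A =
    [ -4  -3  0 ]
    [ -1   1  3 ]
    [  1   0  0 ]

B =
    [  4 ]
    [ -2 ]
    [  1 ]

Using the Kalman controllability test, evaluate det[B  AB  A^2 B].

AB = [[-10], [-3], [4]]
A^2B = [[49], [19], [-10]]
Controllability matrix C = [B  AB  A^2B] = [[4, -10, 49], [-2, -3, 19], [1, 4, -10]]
Expanding along the first row, det(C) = 4·((-3)·(-10) - 19·4) - (-10)·((-2)·(-10) - 19·1) + 49·((-2)·4 - (-3)·1) = 4·(-46) - (-10)·1 + 49·(-5) = -419
Since det(C) ≠ 0, rank(C) = 3 and the system is completely controllable.

-419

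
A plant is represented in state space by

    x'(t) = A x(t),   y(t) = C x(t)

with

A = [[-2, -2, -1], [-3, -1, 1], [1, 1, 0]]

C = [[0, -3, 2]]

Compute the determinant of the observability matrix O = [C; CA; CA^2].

CA = [[11, 5, -3]]
CA^2 = [[-40, -30, -6]]
Observability matrix O = [C; CA; CA^2] = [[0, -3, 2], [11, 5, -3], [-40, -30, -6]]
Expanding along the first row, det(O) = 0·(5·(-6) - (-3)·(-30)) - (-3)·(11·(-6) - (-3)·(-40)) + 2·(11·(-30) - 5·(-40)) = 0·(-120) - (-3)·(-186) + 2·(-130) = -818
Since det(O) ≠ 0, rank(O) = 3 and the system is completely observable.

-818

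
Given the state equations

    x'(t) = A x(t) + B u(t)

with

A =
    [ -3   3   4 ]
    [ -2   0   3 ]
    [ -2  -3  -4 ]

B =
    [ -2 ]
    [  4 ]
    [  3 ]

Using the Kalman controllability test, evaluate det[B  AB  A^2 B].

AB = [[30], [13], [-20]]
A^2B = [[-131], [-120], [-19]]
Controllability matrix C = [B  AB  A^2B] = [[-2, 30, -131], [4, 13, -120], [3, -20, -19]]
Expanding along the first row, det(C) = (-2)·(13·(-19) - (-120)·(-20)) - 30·(4·(-19) - (-120)·3) + (-131)·(4·(-20) - 13·3) = (-2)·(-2647) - 30·284 + (-131)·(-119) = 12363
Since det(C) ≠ 0, rank(C) = 3 and the system is completely controllable.

12363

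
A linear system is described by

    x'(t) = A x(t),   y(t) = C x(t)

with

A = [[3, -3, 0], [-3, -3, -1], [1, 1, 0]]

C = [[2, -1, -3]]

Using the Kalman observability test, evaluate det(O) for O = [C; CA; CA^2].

CA = [[6, -6, 1]]
CA^2 = [[37, 1, 6]]
Observability matrix O = [C; CA; CA^2] = [[2, -1, -3], [6, -6, 1], [37, 1, 6]]
Expanding along the first row, det(O) = 2·((-6)·6 - 1·1) - (-1)·(6·6 - 1·37) + (-3)·(6·1 - (-6)·37) = 2·(-37) - (-1)·(-1) + (-3)·228 = -759
Since det(O) ≠ 0, rank(O) = 3 and the system is completely observable.

-759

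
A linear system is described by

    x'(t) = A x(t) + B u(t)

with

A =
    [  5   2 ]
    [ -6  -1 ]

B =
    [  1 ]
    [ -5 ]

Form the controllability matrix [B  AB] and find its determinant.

-26

AB = [[-5], [-1]]
Controllability matrix C = [B  AB] = [[1, -5], [-5, -1]]
det(C) = 1·(-1) - (-5)·(-5) = -1 - 25 = -26
Since det(C) ≠ 0, rank(C) = 2 and the system is completely controllable.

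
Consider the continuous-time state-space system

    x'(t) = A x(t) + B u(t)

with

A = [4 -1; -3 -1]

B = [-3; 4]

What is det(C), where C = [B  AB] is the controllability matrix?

49

AB = [[-16], [5]]
Controllability matrix C = [B  AB] = [[-3, -16], [4, 5]]
det(C) = (-3)·5 - (-16)·4 = -15 - (-64) = 49
Since det(C) ≠ 0, rank(C) = 2 and the system is completely controllable.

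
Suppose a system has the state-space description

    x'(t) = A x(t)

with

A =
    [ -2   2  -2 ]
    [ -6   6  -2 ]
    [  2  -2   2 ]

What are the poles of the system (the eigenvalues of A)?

0, 2, 4

det(sI - A) = s^3 - (tr A)s^2 + (M11 + M22 + M33)s - det A, where Mii is the 2×2 principal minor of A obtained by deleting row i and column i.
tr A = (-2) + 6 + 2 = 6; M11 = 6·2 - (-2)·(-2) = 12 - 4 = 8; M22 = (-2)·2 - (-2)·2 = -4 - (-4) = 0; M33 = (-2)·6 - 2·(-6) = -12 - (-12) = 0; sum of minors = 8.
det A = (-2)·(6·2 - (-2)·(-2)) - 2·((-6)·2 - (-2)·2) + (-2)·((-6)·(-2) - 6·2) = (-2)·8 - 2·(-8) + (-2)·0 = 0.
So p(s) = det(sI - A) = s^3 - 6s^2 + 8s.
The constant term is 0, so p(s) = s(s^2 - 6s + 8).
Factor s^2 - 6s + 8: two numbers with sum 6 and product 8 are 4 and 2, so s^2 - 6s + 8 = (s - 4)(s - 2).
Hence p(s) = s (s - 4) (s - 2), with roots 0, 2, 4.
At least one eigenvalue has non-negative real part, so the system is not asymptotically stable.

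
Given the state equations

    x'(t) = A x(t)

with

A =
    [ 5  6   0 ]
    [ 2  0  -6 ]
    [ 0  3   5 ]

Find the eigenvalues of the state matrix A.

2, 3, 5

det(sI - A) = s^3 - (tr A)s^2 + (M11 + M22 + M33)s - det A, where Mii is the 2×2 principal minor of A obtained by deleting row i and column i.
tr A = 5 + 0 + 5 = 10; M11 = 0·5 - (-6)·3 = 0 - (-18) = 18; M22 = 5·5 - 0·0 = 25 - 0 = 25; M33 = 5·0 - 6·2 = 0 - 12 = -12; sum of minors = 31.
det A = 5·(0·5 - (-6)·3) - 6·(2·5 - (-6)·0) + 0·(2·3 - 0·0) = 5·18 - 6·10 + 0·6 = 30.
So p(s) = det(sI - A) = s^3 - 10s^2 + 31s - 30.
Rational-root test: any integer root divides -30. Testing small divisors, s = 2 works: p(2) = 8 + (-40) + 62 + (-30) = 0, so (s - 2) is a factor.
Dividing, p(s) = (s - 2)(s^2 - 8s + 15).
Factor s^2 - 8s + 15: two numbers with sum 8 and product 15 are 5 and 3, so s^2 - 8s + 15 = (s - 5)(s - 3).
Hence p(s) = (s - 5) (s - 3) (s - 2), with roots 2, 3, 5.
At least one eigenvalue has non-negative real part, so the system is not asymptotically stable.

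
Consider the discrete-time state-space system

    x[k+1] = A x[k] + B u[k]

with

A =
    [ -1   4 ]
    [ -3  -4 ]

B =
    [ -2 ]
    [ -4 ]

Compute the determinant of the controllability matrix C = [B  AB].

AB = [[-14], [22]]
Controllability matrix C = [B  AB] = [[-2, -14], [-4, 22]]
det(C) = (-2)·22 - (-14)·(-4) = -44 - 56 = -100
Since det(C) ≠ 0, rank(C) = 2 and the system is completely controllable.

-100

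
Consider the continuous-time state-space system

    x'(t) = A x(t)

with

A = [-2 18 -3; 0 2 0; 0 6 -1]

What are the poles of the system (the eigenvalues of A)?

det(sI - A) = s^3 - (tr A)s^2 + (M11 + M22 + M33)s - det A, where Mii is the 2×2 principal minor of A obtained by deleting row i and column i.
tr A = (-2) + 2 + (-1) = -1; M11 = 2·(-1) - 0·6 = -2 - 0 = -2; M22 = (-2)·(-1) - (-3)·0 = 2 - 0 = 2; M33 = (-2)·2 - 18·0 = -4 - 0 = -4; sum of minors = -4.
det A = (-2)·(2·(-1) - 0·6) - 18·(0·(-1) - 0·0) + (-3)·(0·6 - 2·0) = (-2)·(-2) - 18·0 + (-3)·0 = 4.
So p(s) = det(sI - A) = s^3 + s^2 - 4s - 4.
Rational-root test: any integer root divides -4. Testing small divisors, s = -1 works: p(-1) = -1 + 1 + 4 + (-4) = 0, so (s + 1) is a factor.
Dividing, p(s) = (s + 1)(s^2 - 4).
Factor s^2 - 4: two numbers with sum 0 and product -4 are 2 and -2, so s^2 - 4 = (s - 2)(s + 2).
Hence p(s) = (s - 2) (s + 1) (s + 2), with roots -2, -1, 2.
At least one eigenvalue has non-negative real part, so the system is not asymptotically stable.

-2, -1, 2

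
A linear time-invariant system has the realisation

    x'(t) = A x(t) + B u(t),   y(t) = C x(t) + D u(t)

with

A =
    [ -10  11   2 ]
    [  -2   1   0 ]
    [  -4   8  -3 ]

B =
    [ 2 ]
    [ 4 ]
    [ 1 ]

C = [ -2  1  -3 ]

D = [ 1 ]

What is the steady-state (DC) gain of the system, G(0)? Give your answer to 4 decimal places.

-9.6000

G(0) = C(-A)^{-1}B + D = -C A^{-1} B + D.
det A = -60, so A^{-1} = (1/-60)·adj(A) = [[1/20, -49/60, 1/30], [1/10, -19/30, 1/15], [1/5, -3/5, -1/5]]
A^{-1} B = [-47/15, -34/15, -11/5]^T
C A^{-1} B = 53/5
G(0) = D - C A^{-1} B = 1 - (53/5) = -48/5 ≈ -9.6000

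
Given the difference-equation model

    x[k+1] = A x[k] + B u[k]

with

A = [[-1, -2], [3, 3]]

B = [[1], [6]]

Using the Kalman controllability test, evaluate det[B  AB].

AB = [[-13], [21]]
Controllability matrix C = [B  AB] = [[1, -13], [6, 21]]
det(C) = 1·21 - (-13)·6 = 21 - (-78) = 99
Since det(C) ≠ 0, rank(C) = 2 and the system is completely controllable.

99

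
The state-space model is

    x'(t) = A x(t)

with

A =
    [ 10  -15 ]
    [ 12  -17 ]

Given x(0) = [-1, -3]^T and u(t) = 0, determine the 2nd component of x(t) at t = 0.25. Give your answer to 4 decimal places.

det(sI - A) = s^2 - (tr A)s + det A, with tr A = 10 + (-17) = -7 and det A = 10·(-17) - (-15)·12 = -170 - (-180) = 10.
So p(s) = det(sI - A) = s^2 + 7s + 10.
Factor s^2 + 7s + 10: two numbers with sum -7 and product 10 are -2 and -5, so s^2 + 7s + 10 = (s + 2)(s + 5).
Hence p(s) = (s + 2) (s + 5), with roots -5, -2.
The eigenvalues -5, -2 are distinct and real, so A is diagonalisable and x(t) = e^{At} x(0) = V diag(e^{λ_i t}) V^{-1} x(0), where the columns of V are the eigenvectors.
λ = -5: A - (-5)I = [[15, -15], [12, -12]]. Row 1 gives 15·v1 + (-15)·v2 = 0, so take v_1 = [-1, -1]^T.
λ = -2: A - (-2)I = [[12, -15], [12, -15]]. Row 1 gives 12·v1 + (-15)·v2 = 0, so take v_2 = [5, 4]^T.
V = [v_1 v_2] = [[-1, 5], [-1, 4]] has det V = 1, so V^{-1} = adj(V)/det V = [[4, -5], [1, -1]].
Modal coordinates z(0) = V^{-1} x(0): 4·(-1) + (-5)·(-3) = 11; 1·(-1) + (-1)·(-3) = 2; so z(0) = [11, 2]^T.
x_2(t) = Σ_i (v_i)_2 · z_i(0) · e^{λ_i t} (row 2 of V times the modal terms).
x_2(0.25) = (-1)·11·e^{-5·0.25} + 4·2·e^{-2·0.25} = (-11)·0.286505 + 8·0.606531 = 1.7007.

1.7007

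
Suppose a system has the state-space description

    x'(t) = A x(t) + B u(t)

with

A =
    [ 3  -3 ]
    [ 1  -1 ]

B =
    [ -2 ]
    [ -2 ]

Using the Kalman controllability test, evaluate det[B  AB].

0

AB = [[0], [0]]
Controllability matrix C = [B  AB] = [[-2, 0], [-2, 0]]
det(C) = (-2)·0 - 0·(-2) = 0 - 0 = 0
Since det(C) = 0, rank(C) < 2 and the system is not completely controllable.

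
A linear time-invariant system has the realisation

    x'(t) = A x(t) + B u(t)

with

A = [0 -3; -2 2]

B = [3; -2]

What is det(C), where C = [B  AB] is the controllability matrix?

-18

AB = [[6], [-10]]
Controllability matrix C = [B  AB] = [[3, 6], [-2, -10]]
det(C) = 3·(-10) - 6·(-2) = -30 - (-12) = -18
Since det(C) ≠ 0, rank(C) = 2 and the system is completely controllable.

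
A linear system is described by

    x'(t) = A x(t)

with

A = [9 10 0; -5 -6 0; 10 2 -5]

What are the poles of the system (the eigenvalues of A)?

-5, -1, 4

det(sI - A) = s^3 - (tr A)s^2 + (M11 + M22 + M33)s - det A, where Mii is the 2×2 principal minor of A obtained by deleting row i and column i.
tr A = 9 + (-6) + (-5) = -2; M11 = (-6)·(-5) - 0·2 = 30 - 0 = 30; M22 = 9·(-5) - 0·10 = -45 - 0 = -45; M33 = 9·(-6) - 10·(-5) = -54 - (-50) = -4; sum of minors = -19.
det A = 9·((-6)·(-5) - 0·2) - 10·((-5)·(-5) - 0·10) + 0·((-5)·2 - (-6)·10) = 9·30 - 10·25 + 0·50 = 20.
So p(s) = det(sI - A) = s^3 + 2s^2 - 19s - 20.
Rational-root test: any integer root divides -20. Testing small divisors, s = -1 works: p(-1) = -1 + 2 + 19 + (-20) = 0, so (s + 1) is a factor.
Dividing, p(s) = (s + 1)(s^2 + s - 20).
Factor s^2 + s - 20: two numbers with sum -1 and product -20 are 4 and -5, so s^2 + s - 20 = (s - 4)(s + 5).
Hence p(s) = (s - 4) (s + 1) (s + 5), with roots -5, -1, 4.
At least one eigenvalue has non-negative real part, so the system is not asymptotically stable.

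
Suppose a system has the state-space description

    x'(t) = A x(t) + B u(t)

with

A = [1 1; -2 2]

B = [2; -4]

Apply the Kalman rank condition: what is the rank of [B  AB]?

2

AB = [[-2], [-12]]
Controllability matrix C = [B  AB] = [[2, -2], [-4, -12]]
det(C) = 2·(-12) - (-2)·(-4) = -24 - 8 = -32 ≠ 0, so rank(C) = 2.
rank(C) = 2 = n, so the pair (A, B) is completely controllable.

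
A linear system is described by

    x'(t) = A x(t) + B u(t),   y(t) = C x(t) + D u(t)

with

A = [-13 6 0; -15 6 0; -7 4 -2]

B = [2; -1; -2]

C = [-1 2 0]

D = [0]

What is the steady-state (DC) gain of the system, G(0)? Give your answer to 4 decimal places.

-5.6667

G(0) = C(-A)^{-1}B + D = -C A^{-1} B + D.
det A = -24, so A^{-1} = (1/-24)·adj(A) = [[1/2, -1/2, 0], [5/4, -13/12, 0], [3/4, -5/12, -1/2]]
A^{-1} B = [3/2, 43/12, 35/12]^T
C A^{-1} B = 17/3
G(0) = D - C A^{-1} B = 0 - (17/3) = -17/3 ≈ -5.6667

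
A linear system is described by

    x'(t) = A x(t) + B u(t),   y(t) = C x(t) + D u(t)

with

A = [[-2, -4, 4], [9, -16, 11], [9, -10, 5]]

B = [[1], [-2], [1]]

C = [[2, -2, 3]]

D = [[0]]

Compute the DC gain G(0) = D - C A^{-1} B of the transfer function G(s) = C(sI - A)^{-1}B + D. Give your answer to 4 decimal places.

7.9000

G(0) = C(-A)^{-1}B + D = -C A^{-1} B + D.
det A = -60, so A^{-1} = (1/-60)·adj(A) = [[-1/2, 1/3, -1/3], [-9/10, 23/30, -29/30], [-9/10, 14/15, -17/15]]
A^{-1} B = [-3/2, -17/5, -39/10]^T
C A^{-1} B = -79/10
G(0) = D - C A^{-1} B = 0 - (-79/10) = 79/10 ≈ 7.9000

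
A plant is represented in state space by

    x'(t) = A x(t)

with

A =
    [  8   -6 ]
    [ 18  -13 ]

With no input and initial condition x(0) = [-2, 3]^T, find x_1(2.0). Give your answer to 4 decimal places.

det(sI - A) = s^2 - (tr A)s + det A, with tr A = 8 + (-13) = -5 and det A = 8·(-13) - (-6)·18 = -104 - (-108) = 4.
So p(s) = det(sI - A) = s^2 + 5s + 4.
Factor s^2 + 5s + 4: two numbers with sum -5 and product 4 are -1 and -4, so s^2 + 5s + 4 = (s + 1)(s + 4).
Hence p(s) = (s + 1) (s + 4), with roots -4, -1.
The eigenvalues -4, -1 are distinct and real, so A is diagonalisable and x(t) = e^{At} x(0) = V diag(e^{λ_i t}) V^{-1} x(0), where the columns of V are the eigenvectors.
λ = -4: A - (-4)I = [[12, -6], [18, -9]]. Row 1 gives 12·v1 + (-6)·v2 = 0, so take v_1 = [-1, -2]^T.
λ = -1: A - (-1)I = [[9, -6], [18, -12]]. Row 1 gives 9·v1 + (-6)·v2 = 0, so take v_2 = [2, 3]^T.
V = [v_1 v_2] = [[-1, 2], [-2, 3]] has det V = 1, so V^{-1} = adj(V)/det V = [[3, -2], [2, -1]].
Modal coordinates z(0) = V^{-1} x(0): 3·(-2) + (-2)·3 = -12; 2·(-2) + (-1)·3 = -7; so z(0) = [-12, -7]^T.
x_1(t) = Σ_i (v_i)_1 · z_i(0) · e^{λ_i t} (row 1 of V times the modal terms).
x_1(2.0) = (-1)·(-12)·e^{-4·2.0} + 2·(-7)·e^{-1·2.0} = 12·0.000335 + (-14)·0.135335 = -1.8907.

-1.8907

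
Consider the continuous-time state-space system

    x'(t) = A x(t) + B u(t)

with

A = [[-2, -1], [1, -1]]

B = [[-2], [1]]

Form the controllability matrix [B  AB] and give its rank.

AB = [[3], [-3]]
Controllability matrix C = [B  AB] = [[-2, 3], [1, -3]]
det(C) = (-2)·(-3) - 3·1 = 6 - 3 = 3 ≠ 0, so rank(C) = 2.
rank(C) = 2 = n, so the pair (A, B) is completely controllable.

2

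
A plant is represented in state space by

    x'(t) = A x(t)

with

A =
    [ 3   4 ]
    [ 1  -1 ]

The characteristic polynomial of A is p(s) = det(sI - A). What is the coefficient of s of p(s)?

For a 2×2 matrix, det(sI - A) = s^2 - (tr A)s + det A.
tr A = 2, det A = -7.
So p(s) = s^2 - 2s - 7.
The coefficient of s is -2.

-2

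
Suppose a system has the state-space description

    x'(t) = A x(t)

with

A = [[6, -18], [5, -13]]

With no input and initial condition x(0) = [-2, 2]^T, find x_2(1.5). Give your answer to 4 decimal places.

det(sI - A) = s^2 - (tr A)s + det A, with tr A = 6 + (-13) = -7 and det A = 6·(-13) - (-18)·5 = -78 - (-90) = 12.
So p(s) = det(sI - A) = s^2 + 7s + 12.
Factor s^2 + 7s + 12: two numbers with sum -7 and product 12 are -3 and -4, so s^2 + 7s + 12 = (s + 3)(s + 4).
Hence p(s) = (s + 3) (s + 4), with roots -4, -3.
The eigenvalues -4, -3 are distinct and real, so A is diagonalisable and x(t) = e^{At} x(0) = V diag(e^{λ_i t}) V^{-1} x(0), where the columns of V are the eigenvectors.
λ = -4: A - (-4)I = [[10, -18], [5, -9]]. Row 1 gives 10·v1 + (-18)·v2 = 0, so take v_1 = [9, 5]^T.
λ = -3: A - (-3)I = [[9, -18], [5, -10]]. Row 1 gives 9·v1 + (-18)·v2 = 0, so take v_2 = [-2, -1]^T.
V = [v_1 v_2] = [[9, -2], [5, -1]] has det V = 1, so V^{-1} = adj(V)/det V = [[-1, 2], [-5, 9]].
Modal coordinates z(0) = V^{-1} x(0): (-1)·(-2) + 2·2 = 6; (-5)·(-2) + 9·2 = 28; so z(0) = [6, 28]^T.
x_2(t) = Σ_i (v_i)_2 · z_i(0) · e^{λ_i t} (row 2 of V times the modal terms).
x_2(1.5) = 5·6·e^{-4·1.5} + (-1)·28·e^{-3·1.5} = 30·0.002479 + (-28)·0.011109 = -0.2367.

-0.2367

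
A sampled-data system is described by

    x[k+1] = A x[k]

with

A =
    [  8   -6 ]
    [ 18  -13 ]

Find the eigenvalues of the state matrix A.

-4, -1

det(zI - A) = z^2 - (tr A)z + det A, with tr A = 8 + (-13) = -5 and det A = 8·(-13) - (-6)·18 = -104 - (-108) = 4.
So p(z) = det(zI - A) = z^2 + 5z + 4.
Factor z^2 + 5z + 4: two numbers with sum -5 and product 4 are -1 and -4, so z^2 + 5z + 4 = (z + 1)(z + 4).
Hence p(z) = (z + 1) (z + 4), with roots -4, -1.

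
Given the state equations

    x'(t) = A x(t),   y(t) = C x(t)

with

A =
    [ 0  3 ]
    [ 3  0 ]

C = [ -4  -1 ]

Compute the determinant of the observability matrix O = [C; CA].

45

CA = [[-3, -12]]
Observability matrix O = [C; CA] = [[-4, -1], [-3, -12]]
det(O) = (-4)·(-12) - (-1)·(-3) = 48 - 3 = 45
Since det(O) ≠ 0, rank(O) = 2 and the system is completely observable.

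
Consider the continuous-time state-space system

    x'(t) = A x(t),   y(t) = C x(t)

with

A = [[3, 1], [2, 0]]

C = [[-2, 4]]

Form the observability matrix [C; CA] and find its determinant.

CA = [[2, -2]]
Observability matrix O = [C; CA] = [[-2, 4], [2, -2]]
det(O) = (-2)·(-2) - 4·2 = 4 - 8 = -4
Since det(O) ≠ 0, rank(O) = 2 and the system is completely observable.

-4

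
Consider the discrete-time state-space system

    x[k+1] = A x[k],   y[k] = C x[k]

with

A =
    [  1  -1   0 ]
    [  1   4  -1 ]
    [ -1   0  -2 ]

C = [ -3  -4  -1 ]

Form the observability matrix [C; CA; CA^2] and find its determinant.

-164

CA = [[-6, -13, 6]]
CA^2 = [[-25, -46, 1]]
Observability matrix O = [C; CA; CA^2] = [[-3, -4, -1], [-6, -13, 6], [-25, -46, 1]]
Expanding along the first row, det(O) = (-3)·((-13)·1 - 6·(-46)) - (-4)·((-6)·1 - 6·(-25)) + (-1)·((-6)·(-46) - (-13)·(-25)) = (-3)·263 - (-4)·144 + (-1)·(-49) = -164
Since det(O) ≠ 0, rank(O) = 3 and the system is completely observable.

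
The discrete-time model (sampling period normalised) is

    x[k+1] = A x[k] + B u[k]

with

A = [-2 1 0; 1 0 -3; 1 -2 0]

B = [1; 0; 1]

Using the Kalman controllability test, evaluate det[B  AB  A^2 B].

15

AB = [[-2], [-2], [1]]
A^2B = [[2], [-5], [2]]
Controllability matrix C = [B  AB  A^2B] = [[1, -2, 2], [0, -2, -5], [1, 1, 2]]
Expanding along the first row, det(C) = 1·((-2)·2 - (-5)·1) - (-2)·(0·2 - (-5)·1) + 2·(0·1 - (-2)·1) = 1·1 - (-2)·5 + 2·2 = 15
Since det(C) ≠ 0, rank(C) = 3 and the system is completely controllable.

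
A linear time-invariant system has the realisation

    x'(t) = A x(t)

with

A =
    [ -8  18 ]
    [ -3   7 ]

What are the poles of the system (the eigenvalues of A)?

-2, 1

det(sI - A) = s^2 - (tr A)s + det A, with tr A = (-8) + 7 = -1 and det A = (-8)·7 - 18·(-3) = -56 - (-54) = -2.
So p(s) = det(sI - A) = s^2 + s - 2.
Factor s^2 + s - 2: two numbers with sum -1 and product -2 are 1 and -2, so s^2 + s - 2 = (s - 1)(s + 2).
Hence p(s) = (s - 1) (s + 2), with roots -2, 1.
At least one eigenvalue has non-negative real part, so the system is not asymptotically stable.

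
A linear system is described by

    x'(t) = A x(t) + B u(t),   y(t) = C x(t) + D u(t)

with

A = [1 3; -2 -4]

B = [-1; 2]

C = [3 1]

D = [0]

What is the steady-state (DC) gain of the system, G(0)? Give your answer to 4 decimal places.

G(0) = C(-A)^{-1}B + D = -C A^{-1} B + D.
det A = 2, so A^{-1} = (1/2)·adj(A) = [[-2, -3/2], [1, 1/2]]
A^{-1} B = [-1, 0]^T
C A^{-1} B = -3
G(0) = D - C A^{-1} B = 0 - (-3) = 3

3.0000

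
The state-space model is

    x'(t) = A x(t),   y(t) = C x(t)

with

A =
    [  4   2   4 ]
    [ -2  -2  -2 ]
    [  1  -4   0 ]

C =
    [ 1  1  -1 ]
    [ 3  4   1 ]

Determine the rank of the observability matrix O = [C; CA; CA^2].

CA = [[1, 4, 2], [5, -6, 4]]
CA^2 = [[-2, -14, -4], [36, 6, 32]]
Observability matrix O = [C; CA; CA^2] = [[1, 1, -1], [3, 4, 1], [1, 4, 2], [5, -6, 4], [-2, -14, -4], [36, 6, 32]]
Take the 3×3 submatrix of O formed by rows 1, 2, 3: [[1, 1, -1], [3, 4, 1], [1, 4, 2]]. Its determinant is 1·(4·2 - 1·4) - 1·(3·2 - 1·1) + (-1)·(3·4 - 4·1) = 1·4 - 1·5 + (-1)·8 = -9 ≠ 0.
So rank(O) ≥ 3; since O has 3 columns, rank(O) = 3.
rank(O) = 3 = n, so the pair (A, C) is completely observable.

3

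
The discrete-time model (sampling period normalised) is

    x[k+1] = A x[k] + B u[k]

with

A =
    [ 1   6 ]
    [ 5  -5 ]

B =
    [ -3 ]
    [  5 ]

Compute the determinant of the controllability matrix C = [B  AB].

AB = [[27], [-40]]
Controllability matrix C = [B  AB] = [[-3, 27], [5, -40]]
det(C) = (-3)·(-40) - 27·5 = 120 - 135 = -15
Since det(C) ≠ 0, rank(C) = 2 and the system is completely controllable.

-15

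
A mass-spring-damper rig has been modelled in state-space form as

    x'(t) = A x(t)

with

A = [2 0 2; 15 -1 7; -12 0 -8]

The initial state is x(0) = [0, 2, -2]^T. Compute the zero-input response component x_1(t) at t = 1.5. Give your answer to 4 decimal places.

det(sI - A) = s^3 - (tr A)s^2 + (M11 + M22 + M33)s - det A, where Mii is the 2×2 principal minor of A obtained by deleting row i and column i.
tr A = 2 + (-1) + (-8) = -7; M11 = (-1)·(-8) - 7·0 = 8 - 0 = 8; M22 = 2·(-8) - 2·(-12) = -16 - (-24) = 8; M33 = 2·(-1) - 0·15 = -2 - 0 = -2; sum of minors = 14.
det A = 2·((-1)·(-8) - 7·0) - 0·(15·(-8) - 7·(-12)) + 2·(15·0 - (-1)·(-12)) = 2·8 - 0·(-36) + 2·(-12) = -8.
So p(s) = det(sI - A) = s^3 + 7s^2 + 14s + 8.
Rational-root test: any integer root divides 8. Testing small divisors, s = -1 works: p(-1) = -1 + 7 + (-14) + 8 = 0, so (s + 1) is a factor.
Dividing, p(s) = (s + 1)(s^2 + 6s + 8).
Factor s^2 + 6s + 8: two numbers with sum -6 and product 8 are -2 and -4, so s^2 + 6s + 8 = (s + 2)(s + 4).
Hence p(s) = (s + 1) (s + 2) (s + 4), with roots -4, -2, -1.
The eigenvalues -4, -2, -1 are distinct and real, so A is diagonalisable and x(t) = e^{At} x(0) = V diag(e^{λ_i t}) V^{-1} x(0), where the columns of V are the eigenvectors.
λ = -4: A - (-4)I = [[6, 0, 2], [15, 3, 7], [-12, 0, -4]]. v must be orthogonal to every row; (row 1) × (row 2) = [-6, -12, 18], so take v_1 = [1, 2, -3]^T.
λ = -2: A - (-2)I = [[4, 0, 2], [15, 1, 7], [-12, 0, -6]]. v must be orthogonal to every row; (row 1) × (row 2) = [-2, 2, 4], so take v_2 = [1, -1, -2]^T.
λ = -1: A - (-1)I = [[3, 0, 2], [15, 0, 7], [-12, 0, -7]]. v must be orthogonal to every row; (row 1) × (row 2) = [0, 9, 0], so take v_3 = [0, 1, 0]^T.
V = [v_1 v_2 v_3] = [[1, 1, 0], [2, -1, 1], [-3, -2, 0]] has det V = -1, so V^{-1} = adj(V)/det V = [[-2, 0, -1], [3, 0, 1], [7, 1, 3]].
Modal coordinates z(0) = V^{-1} x(0): (-2)·0 + 0·2 + (-1)·(-2) = 2; 3·0 + 0·2 + 1·(-2) = -2; 7·0 + 1·2 + 3·(-2) = -4; so z(0) = [2, -2, -4]^T.
x_1(t) = Σ_i (v_i)_1 · z_i(0) · e^{λ_i t} (row 1 of V times the modal terms).
x_1(1.5) = 1·2·e^{-4·1.5} + 1·(-2)·e^{-2·1.5} + 0·(-4)·e^{-1·1.5} = 2·0.002479 + (-2)·0.049787 + 0·0.223130 = -0.0946.

-0.0946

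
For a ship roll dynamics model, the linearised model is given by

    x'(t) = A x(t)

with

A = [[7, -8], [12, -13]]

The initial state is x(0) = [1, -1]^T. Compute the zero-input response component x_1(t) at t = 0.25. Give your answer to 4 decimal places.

2.7480

det(sI - A) = s^2 - (tr A)s + det A, with tr A = 7 + (-13) = -6 and det A = 7·(-13) - (-8)·12 = -91 - (-96) = 5.
So p(s) = det(sI - A) = s^2 + 6s + 5.
Factor s^2 + 6s + 5: two numbers with sum -6 and product 5 are -1 and -5, so s^2 + 6s + 5 = (s + 1)(s + 5).
Hence p(s) = (s + 1) (s + 5), with roots -5, -1.
The eigenvalues -5, -1 are distinct and real, so A is diagonalisable and x(t) = e^{At} x(0) = V diag(e^{λ_i t}) V^{-1} x(0), where the columns of V are the eigenvectors.
λ = -5: A - (-5)I = [[12, -8], [12, -8]]. Row 1 gives 12·v1 + (-8)·v2 = 0, so take v_1 = [-2, -3]^T.
λ = -1: A - (-1)I = [[8, -8], [12, -12]]. Row 1 gives 8·v1 + (-8)·v2 = 0, so take v_2 = [1, 1]^T.
V = [v_1 v_2] = [[-2, 1], [-3, 1]] has det V = 1, so V^{-1} = adj(V)/det V = [[1, -1], [3, -2]].
Modal coordinates z(0) = V^{-1} x(0): 1·1 + (-1)·(-1) = 2; 3·1 + (-2)·(-1) = 5; so z(0) = [2, 5]^T.
x_1(t) = Σ_i (v_i)_1 · z_i(0) · e^{λ_i t} (row 1 of V times the modal terms).
x_1(0.25) = (-2)·2·e^{-5·0.25} + 1·5·e^{-1·0.25} = (-4)·0.286505 + 5·0.778801 = 2.7480.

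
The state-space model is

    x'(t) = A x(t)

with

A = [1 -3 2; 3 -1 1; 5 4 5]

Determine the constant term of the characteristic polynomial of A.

Expand det(sI - A) for the 3×3 matrix.
p(s) = s^3 - 5s^2 - 6s - 55.
(Check: constant term = det(-A) = (-1)^3 det A = -55; coefficient of s^2 = -tr A = -5.)
The constant term is -55.

-55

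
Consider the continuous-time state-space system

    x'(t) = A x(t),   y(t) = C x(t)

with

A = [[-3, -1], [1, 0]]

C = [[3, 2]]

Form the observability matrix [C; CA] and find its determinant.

5

CA = [[-7, -3]]
Observability matrix O = [C; CA] = [[3, 2], [-7, -3]]
det(O) = 3·(-3) - 2·(-7) = -9 - (-14) = 5
Since det(O) ≠ 0, rank(O) = 2 and the system is completely observable.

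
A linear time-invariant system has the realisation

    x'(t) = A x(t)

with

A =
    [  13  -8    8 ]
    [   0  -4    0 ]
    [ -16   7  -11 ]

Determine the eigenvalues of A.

-4, -3, 5

det(sI - A) = s^3 - (tr A)s^2 + (M11 + M22 + M33)s - det A, where Mii is the 2×2 principal minor of A obtained by deleting row i and column i.
tr A = 13 + (-4) + (-11) = -2; M11 = (-4)·(-11) - 0·7 = 44 - 0 = 44; M22 = 13·(-11) - 8·(-16) = -143 - (-128) = -15; M33 = 13·(-4) - (-8)·0 = -52 - 0 = -52; sum of minors = -23.
det A = 13·((-4)·(-11) - 0·7) - (-8)·(0·(-11) - 0·(-16)) + 8·(0·7 - (-4)·(-16)) = 13·44 - (-8)·0 + 8·(-64) = 60.
So p(s) = det(sI - A) = s^3 + 2s^2 - 23s - 60.
Rational-root test: any integer root divides -60. Testing small divisors, s = -3 works: p(-3) = -27 + 18 + 69 + (-60) = 0, so (s + 3) is a factor.
Dividing, p(s) = (s + 3)(s^2 - s - 20).
Factor s^2 - s - 20: two numbers with sum 1 and product -20 are 5 and -4, so s^2 - s - 20 = (s - 5)(s + 4).
Hence p(s) = (s - 5) (s + 3) (s + 4), with roots -4, -3, 5.
At least one eigenvalue has non-negative real part, so the system is not asymptotically stable.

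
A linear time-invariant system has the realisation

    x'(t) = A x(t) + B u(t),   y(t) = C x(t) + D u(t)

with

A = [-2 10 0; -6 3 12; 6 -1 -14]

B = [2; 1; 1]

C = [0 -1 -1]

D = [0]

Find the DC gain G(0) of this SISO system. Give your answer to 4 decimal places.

G(0) = C(-A)^{-1}B + D = -C A^{-1} B + D.
det A = -60, so A^{-1} = (1/-60)·adj(A) = [[1/2, -7/3, -2], [1/5, -7/15, -2/5], [1/5, -29/30, -9/10]]
A^{-1} B = [-10/3, -7/15, -22/15]^T
C A^{-1} B = 29/15
G(0) = D - C A^{-1} B = 0 - (29/15) = -29/15 ≈ -1.9333

-1.9333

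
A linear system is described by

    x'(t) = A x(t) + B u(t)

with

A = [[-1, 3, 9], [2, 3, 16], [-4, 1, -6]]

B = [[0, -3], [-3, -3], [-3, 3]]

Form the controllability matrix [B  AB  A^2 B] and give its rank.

2

AB = [[-36, 21], [-57, 33], [15, -9]]
A^2B = [[0, -3], [-3, -3], [-3, 3]]
Controllability matrix C = [B  AB  A^2B] = [[0, -3, -36, 21, 0, -3], [-3, -3, -57, 33, -3, -3], [-3, 3, 15, -9, -3, 3]]
The rows r1, r2, r3 of C are linearly dependent: 2·r1 - r2 + r3 = 0 (check each entry), so rank(C) ≤ 2.
The 2×2 minor from rows 1, 2, columns 1, 2 is 0·(-3) - (-3)·(-3) = 0 - 9 = -9 ≠ 0, so rank(C) = 2.
rank(C) = 2 < n = 3, so the pair (A, B) is not completely controllable.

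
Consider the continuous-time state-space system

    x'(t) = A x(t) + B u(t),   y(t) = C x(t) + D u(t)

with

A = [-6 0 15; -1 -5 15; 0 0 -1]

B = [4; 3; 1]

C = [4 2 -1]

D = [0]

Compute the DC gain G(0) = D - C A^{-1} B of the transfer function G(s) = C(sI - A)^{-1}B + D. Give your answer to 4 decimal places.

17.6000

G(0) = C(-A)^{-1}B + D = -C A^{-1} B + D.
det A = -30, so A^{-1} = (1/-30)·adj(A) = [[-1/6, 0, -5/2], [1/30, -1/5, -5/2], [0, 0, -1]]
A^{-1} B = [-19/6, -89/30, -1]^T
C A^{-1} B = -88/5
G(0) = D - C A^{-1} B = 0 - (-88/5) = 88/5 ≈ 17.6000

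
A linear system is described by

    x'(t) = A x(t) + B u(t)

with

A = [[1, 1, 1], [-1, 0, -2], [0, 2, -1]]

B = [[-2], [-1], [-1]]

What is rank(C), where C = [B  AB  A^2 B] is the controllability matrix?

3

AB = [[-4], [4], [-1]]
A^2B = [[-1], [6], [9]]
Controllability matrix C = [B  AB  A^2B] = [[-2, -4, -1], [-1, 4, 6], [-1, -1, 9]]
det(C) = (-2)·(4·9 - 6·(-1)) - (-4)·((-1)·9 - 6·(-1)) + (-1)·((-1)·(-1) - 4·(-1)) = (-2)·42 - (-4)·(-3) + (-1)·5 = -101 ≠ 0, so rank(C) = 3.
rank(C) = 3 = n, so the pair (A, B) is completely controllable.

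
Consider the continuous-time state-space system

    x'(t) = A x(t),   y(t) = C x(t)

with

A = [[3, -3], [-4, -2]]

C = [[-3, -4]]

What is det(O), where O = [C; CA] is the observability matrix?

-23

CA = [[7, 17]]
Observability matrix O = [C; CA] = [[-3, -4], [7, 17]]
det(O) = (-3)·17 - (-4)·7 = -51 - (-28) = -23
Since det(O) ≠ 0, rank(O) = 2 and the system is completely observable.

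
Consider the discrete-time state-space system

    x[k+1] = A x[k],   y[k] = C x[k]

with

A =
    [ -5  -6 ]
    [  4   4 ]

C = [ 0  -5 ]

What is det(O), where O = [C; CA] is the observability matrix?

-100

CA = [[-20, -20]]
Observability matrix O = [C; CA] = [[0, -5], [-20, -20]]
det(O) = 0·(-20) - (-5)·(-20) = 0 - 100 = -100
Since det(O) ≠ 0, rank(O) = 2 and the system is completely observable.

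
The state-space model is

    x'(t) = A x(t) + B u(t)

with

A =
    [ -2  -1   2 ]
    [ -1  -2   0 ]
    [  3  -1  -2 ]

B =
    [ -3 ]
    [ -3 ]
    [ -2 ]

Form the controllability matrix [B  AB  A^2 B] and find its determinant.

AB = [[5], [9], [-2]]
A^2B = [[-23], [-23], [10]]
Controllability matrix C = [B  AB  A^2B] = [[-3, 5, -23], [-3, 9, -23], [-2, -2, 10]]
Expanding along the first row, det(C) = (-3)·(9·10 - (-23)·(-2)) - 5·((-3)·10 - (-23)·(-2)) + (-23)·((-3)·(-2) - 9·(-2)) = (-3)·44 - 5·(-76) + (-23)·24 = -304
Since det(C) ≠ 0, rank(C) = 3 and the system is completely controllable.

-304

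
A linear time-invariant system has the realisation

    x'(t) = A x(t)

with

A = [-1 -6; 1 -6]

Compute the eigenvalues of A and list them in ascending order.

-4, -3

det(sI - A) = s^2 - (tr A)s + det A, with tr A = (-1) + (-6) = -7 and det A = (-1)·(-6) - (-6)·1 = 6 - (-6) = 12.
So p(s) = det(sI - A) = s^2 + 7s + 12.
Factor s^2 + 7s + 12: two numbers with sum -7 and product 12 are -3 and -4, so s^2 + 7s + 12 = (s + 3)(s + 4).
Hence p(s) = (s + 3) (s + 4), with roots -4, -3.
All eigenvalues have negative real part, so the system is asymptotically stable.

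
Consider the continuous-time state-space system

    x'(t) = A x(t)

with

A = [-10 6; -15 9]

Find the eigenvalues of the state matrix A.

det(sI - A) = s^2 - (tr A)s + det A, with tr A = (-10) + 9 = -1 and det A = (-10)·9 - 6·(-15) = -90 - (-90) = 0.
So p(s) = det(sI - A) = s^2 + s.
Factor s^2 + s: two numbers with sum -1 and product 0 are 0 and -1, so s^2 + s = s(s + 1).
Hence p(s) = s (s + 1), with roots -1, 0.
At least one eigenvalue has non-negative real part, so the system is not asymptotically stable.

-1, 0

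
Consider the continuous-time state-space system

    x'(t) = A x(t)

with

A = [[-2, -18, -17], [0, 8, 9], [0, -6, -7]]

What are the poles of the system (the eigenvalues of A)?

det(sI - A) = s^3 - (tr A)s^2 + (M11 + M22 + M33)s - det A, where Mii is the 2×2 principal minor of A obtained by deleting row i and column i.
tr A = (-2) + 8 + (-7) = -1; M11 = 8·(-7) - 9·(-6) = -56 - (-54) = -2; M22 = (-2)·(-7) - (-17)·0 = 14 - 0 = 14; M33 = (-2)·8 - (-18)·0 = -16 - 0 = -16; sum of minors = -4.
det A = (-2)·(8·(-7) - 9·(-6)) - (-18)·(0·(-7) - 9·0) + (-17)·(0·(-6) - 8·0) = (-2)·(-2) - (-18)·0 + (-17)·0 = 4.
So p(s) = det(sI - A) = s^3 + s^2 - 4s - 4.
Rational-root test: any integer root divides -4. Testing small divisors, s = -1 works: p(-1) = -1 + 1 + 4 + (-4) = 0, so (s + 1) is a factor.
Dividing, p(s) = (s + 1)(s^2 - 4).
Factor s^2 - 4: two numbers with sum 0 and product -4 are 2 and -2, so s^2 - 4 = (s - 2)(s + 2).
Hence p(s) = (s - 2) (s + 1) (s + 2), with roots -2, -1, 2.
At least one eigenvalue has non-negative real part, so the system is not asymptotically stable.

-2, -1, 2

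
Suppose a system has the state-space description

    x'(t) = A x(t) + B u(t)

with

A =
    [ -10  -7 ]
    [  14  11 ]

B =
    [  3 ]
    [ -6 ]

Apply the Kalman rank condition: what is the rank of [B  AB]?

1

AB = [[12], [-24]]
Controllability matrix C = [B  AB] = [[3, 12], [-6, -24]]
Every column of C is a scalar multiple of column 1 = [3, -6] (multipliers 1, 4), so the columns span a one-dimensional space.
C ≠ 0, hence rank(C) = 1.
rank(C) = 1 < n = 2, so the pair (A, B) is not completely controllable.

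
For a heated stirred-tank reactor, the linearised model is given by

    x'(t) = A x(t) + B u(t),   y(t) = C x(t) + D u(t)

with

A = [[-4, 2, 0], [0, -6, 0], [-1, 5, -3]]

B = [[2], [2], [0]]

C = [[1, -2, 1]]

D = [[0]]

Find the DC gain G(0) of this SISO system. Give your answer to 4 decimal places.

0.3333

G(0) = C(-A)^{-1}B + D = -C A^{-1} B + D.
det A = -72, so A^{-1} = (1/-72)·adj(A) = [[-1/4, -1/12, 0], [0, -1/6, 0], [1/12, -1/4, -1/3]]
A^{-1} B = [-2/3, -1/3, -1/3]^T
C A^{-1} B = -1/3
G(0) = D - C A^{-1} B = 0 - (-1/3) = 1/3 ≈ 0.3333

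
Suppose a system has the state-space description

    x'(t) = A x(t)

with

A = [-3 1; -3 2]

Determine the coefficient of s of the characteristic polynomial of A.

For a 2×2 matrix, det(sI - A) = s^2 - (tr A)s + det A.
tr A = -1, det A = -3.
So p(s) = s^2 + s - 3.
The coefficient of s is 1.

1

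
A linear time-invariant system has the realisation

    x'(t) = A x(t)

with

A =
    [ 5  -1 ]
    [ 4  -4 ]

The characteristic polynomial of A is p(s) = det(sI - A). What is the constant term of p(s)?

For a 2×2 matrix, det(sI - A) = s^2 - (tr A)s + det A.
tr A = 1, det A = -16.
So p(s) = s^2 - s - 16.
The constant term is -16.

-16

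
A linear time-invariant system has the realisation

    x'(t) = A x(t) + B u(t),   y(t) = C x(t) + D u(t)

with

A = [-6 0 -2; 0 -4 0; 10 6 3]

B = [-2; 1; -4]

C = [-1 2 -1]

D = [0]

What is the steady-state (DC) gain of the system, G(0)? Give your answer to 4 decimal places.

G(0) = C(-A)^{-1}B + D = -C A^{-1} B + D.
det A = -8, so A^{-1} = (1/-8)·adj(A) = [[3/2, 3/2, 1], [0, -1/4, 0], [-5, -9/2, -3]]
A^{-1} B = [-11/2, -1/4, 35/2]^T
C A^{-1} B = -25/2
G(0) = D - C A^{-1} B = 0 - (-25/2) = 25/2 ≈ 12.5000

12.5000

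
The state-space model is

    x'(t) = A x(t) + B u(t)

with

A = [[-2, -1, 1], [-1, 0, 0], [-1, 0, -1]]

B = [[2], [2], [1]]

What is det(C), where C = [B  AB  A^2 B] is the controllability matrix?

AB = [[-5], [-2], [-3]]
A^2B = [[9], [5], [8]]
Controllability matrix C = [B  AB  A^2B] = [[2, -5, 9], [2, -2, 5], [1, -3, 8]]
Expanding along the first row, det(C) = 2·((-2)·8 - 5·(-3)) - (-5)·(2·8 - 5·1) + 9·(2·(-3) - (-2)·1) = 2·(-1) - (-5)·11 + 9·(-4) = 17
Since det(C) ≠ 0, rank(C) = 3 and the system is completely controllable.

17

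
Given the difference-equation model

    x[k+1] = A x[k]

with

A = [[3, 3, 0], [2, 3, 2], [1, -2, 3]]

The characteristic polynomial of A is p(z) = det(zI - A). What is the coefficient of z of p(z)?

Expand det(zI - A) for the 3×3 matrix.
p(z) = z^3 - 9z^2 + 25z - 27.
(Check: constant term = det(-A) = (-1)^3 det A = -27; coefficient of z^2 = -tr A = -9.)
The coefficient of z is 25.

25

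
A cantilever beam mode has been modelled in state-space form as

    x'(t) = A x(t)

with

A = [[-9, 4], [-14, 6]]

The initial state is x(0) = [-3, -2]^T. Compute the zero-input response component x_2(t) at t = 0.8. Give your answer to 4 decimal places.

det(sI - A) = s^2 - (tr A)s + det A, with tr A = (-9) + 6 = -3 and det A = (-9)·6 - 4·(-14) = -54 - (-56) = 2.
So p(s) = det(sI - A) = s^2 + 3s + 2.
Factor s^2 + 3s + 2: two numbers with sum -3 and product 2 are -1 and -2, so s^2 + 3s + 2 = (s + 1)(s + 2).
Hence p(s) = (s + 1) (s + 2), with roots -2, -1.
The eigenvalues -2, -1 are distinct and real, so A is diagonalisable and x(t) = e^{At} x(0) = V diag(e^{λ_i t}) V^{-1} x(0), where the columns of V are the eigenvectors.
λ = -2: A - (-2)I = [[-7, 4], [-14, 8]]. Row 1 gives (-7)·v1 + 4·v2 = 0, so take v_1 = [-4, -7]^T.
λ = -1: A - (-1)I = [[-8, 4], [-14, 7]]. Row 1 gives (-8)·v1 + 4·v2 = 0, so take v_2 = [1, 2]^T.
V = [v_1 v_2] = [[-4, 1], [-7, 2]] has det V = -1, so V^{-1} = adj(V)/det V = [[-2, 1], [-7, 4]].
Modal coordinates z(0) = V^{-1} x(0): (-2)·(-3) + 1·(-2) = 4; (-7)·(-3) + 4·(-2) = 13; so z(0) = [4, 13]^T.
x_2(t) = Σ_i (v_i)_2 · z_i(0) · e^{λ_i t} (row 2 of V times the modal terms).
x_2(0.8) = (-7)·4·e^{-2·0.8} + 2·13·e^{-1·0.8} = (-28)·0.20189652 + 26·0.44932896 = 6.0295.

6.0295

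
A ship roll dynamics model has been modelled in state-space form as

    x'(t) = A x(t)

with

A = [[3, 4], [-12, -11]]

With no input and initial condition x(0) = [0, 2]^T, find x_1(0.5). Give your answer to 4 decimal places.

0.5642

det(sI - A) = s^2 - (tr A)s + det A, with tr A = 3 + (-11) = -8 and det A = 3·(-11) - 4·(-12) = -33 - (-48) = 15.
So p(s) = det(sI - A) = s^2 + 8s + 15.
Factor s^2 + 8s + 15: two numbers with sum -8 and product 15 are -3 and -5, so s^2 + 8s + 15 = (s + 3)(s + 5).
Hence p(s) = (s + 3) (s + 5), with roots -5, -3.
The eigenvalues -5, -3 are distinct and real, so A is diagonalisable and x(t) = e^{At} x(0) = V diag(e^{λ_i t}) V^{-1} x(0), where the columns of V are the eigenvectors.
λ = -5: A - (-5)I = [[8, 4], [-12, -6]]. Row 1 gives 8·v1 + 4·v2 = 0, so take v_1 = [-1, 2]^T.
λ = -3: A - (-3)I = [[6, 4], [-12, -8]]. Row 1 gives 6·v1 + 4·v2 = 0, so take v_2 = [-2, 3]^T.
V = [v_1 v_2] = [[-1, -2], [2, 3]] has det V = 1, so V^{-1} = adj(V)/det V = [[3, 2], [-2, -1]].
Modal coordinates z(0) = V^{-1} x(0): 3·0 + 2·2 = 4; (-2)·0 + (-1)·2 = -2; so z(0) = [4, -2]^T.
x_1(t) = Σ_i (v_i)_1 · z_i(0) · e^{λ_i t} (row 1 of V times the modal terms).
x_1(0.5) = (-1)·4·e^{-5·0.5} + (-2)·(-2)·e^{-3·0.5} = (-4)·0.082085 + 4·0.223130 = 0.5642.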